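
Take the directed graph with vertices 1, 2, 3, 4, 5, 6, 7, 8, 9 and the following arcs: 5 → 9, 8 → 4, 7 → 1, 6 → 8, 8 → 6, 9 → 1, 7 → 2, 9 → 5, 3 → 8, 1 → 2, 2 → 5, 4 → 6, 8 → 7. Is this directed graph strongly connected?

No

There is no directed path from 7 to 3, so the graph is not strongly connected.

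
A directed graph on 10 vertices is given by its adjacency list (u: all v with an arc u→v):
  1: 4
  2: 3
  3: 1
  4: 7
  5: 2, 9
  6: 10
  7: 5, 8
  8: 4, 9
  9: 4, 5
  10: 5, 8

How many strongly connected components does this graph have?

3

{1, 2, 3, 4, 5, 7, 8, 9} are all mutually reachable — one SCC of size 8.
{10} is an SCC by itself.
{6} is an SCC by itself.
That gives 3 strongly connected components.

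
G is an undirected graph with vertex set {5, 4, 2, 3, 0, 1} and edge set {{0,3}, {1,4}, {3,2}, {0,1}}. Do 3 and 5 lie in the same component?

No

The component containing 3 is {0, 1, 2, 3, 4}, and 5 is not in it.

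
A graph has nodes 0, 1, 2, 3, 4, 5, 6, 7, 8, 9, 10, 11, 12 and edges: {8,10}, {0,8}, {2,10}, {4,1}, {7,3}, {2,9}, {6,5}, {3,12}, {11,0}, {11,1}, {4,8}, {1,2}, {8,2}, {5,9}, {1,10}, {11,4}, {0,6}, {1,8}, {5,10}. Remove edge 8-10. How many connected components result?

8 and 10 are still connected via 8-1-10, so the component count stays at 2.

2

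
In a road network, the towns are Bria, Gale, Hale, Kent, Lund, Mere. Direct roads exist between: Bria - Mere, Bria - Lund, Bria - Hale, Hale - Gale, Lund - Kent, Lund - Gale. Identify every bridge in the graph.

The edges on the cycle Bria-Hale-Gale-Lund-Bria are not bridges since each lies on that cycle.
But removing Bria - Mere disconnects Bria from Mere; removing Kent - Lund disconnects Kent from Lund — these are bridges.

Bria-Mere, Kent-Lund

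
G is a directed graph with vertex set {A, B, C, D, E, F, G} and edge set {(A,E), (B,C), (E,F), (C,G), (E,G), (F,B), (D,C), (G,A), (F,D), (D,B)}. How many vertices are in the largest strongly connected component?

{A, B, C, D, E, F, G} are all mutually reachable — one SCC of size 7.
The largest has 7 vertices.

7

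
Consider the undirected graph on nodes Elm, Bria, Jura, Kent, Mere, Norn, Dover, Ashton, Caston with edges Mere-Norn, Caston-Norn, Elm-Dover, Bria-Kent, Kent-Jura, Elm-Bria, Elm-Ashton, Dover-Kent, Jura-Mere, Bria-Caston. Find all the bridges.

Ashton-Elm

The edges on the cycle Bria-Kent-Jura-Mere-Norn-Caston-Bria are not bridges since each lies on that cycle.
But removing Elm-Ashton disconnects Elm from Ashton — this is a bridge.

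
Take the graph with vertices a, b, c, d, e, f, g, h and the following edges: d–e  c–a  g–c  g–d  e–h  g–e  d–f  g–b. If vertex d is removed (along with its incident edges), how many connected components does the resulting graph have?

With d gone, the remaining components are: {f}; {a, b, c, e, g, h}.
That is 2 components.

2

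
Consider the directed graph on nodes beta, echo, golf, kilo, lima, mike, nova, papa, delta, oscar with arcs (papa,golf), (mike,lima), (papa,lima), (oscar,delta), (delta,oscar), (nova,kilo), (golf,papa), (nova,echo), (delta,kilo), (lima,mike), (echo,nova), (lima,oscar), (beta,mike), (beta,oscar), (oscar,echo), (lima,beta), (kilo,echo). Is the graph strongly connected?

No

There is no directed path from lima to golf, so the graph is not strongly connected.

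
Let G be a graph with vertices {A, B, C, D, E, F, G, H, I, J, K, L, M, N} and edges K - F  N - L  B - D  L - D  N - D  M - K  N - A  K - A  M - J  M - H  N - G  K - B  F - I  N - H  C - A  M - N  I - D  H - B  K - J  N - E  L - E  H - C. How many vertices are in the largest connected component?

14

Starting from A we can reach A, B, C, D, E, F, G, H, I, J, K, L, M, N. That is one component of size 14.
The largest has 14 vertices.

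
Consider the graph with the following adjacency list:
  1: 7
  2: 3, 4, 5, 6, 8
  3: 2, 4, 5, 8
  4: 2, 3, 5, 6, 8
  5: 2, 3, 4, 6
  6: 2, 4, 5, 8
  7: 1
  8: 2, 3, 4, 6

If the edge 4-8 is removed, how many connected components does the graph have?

4 and 8 are still connected via 4-6-8, so the component count stays at 2.

2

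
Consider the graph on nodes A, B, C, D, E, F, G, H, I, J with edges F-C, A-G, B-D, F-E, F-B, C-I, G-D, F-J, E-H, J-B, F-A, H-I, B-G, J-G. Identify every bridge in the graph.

The edges on the cycle F-A-G-D-B-F are not bridges since each lies on that cycle.
Every edge lies on some cycle, so there are no bridges.

none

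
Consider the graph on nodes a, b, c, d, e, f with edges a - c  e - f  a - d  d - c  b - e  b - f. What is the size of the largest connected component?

3

Starting from a we can reach a, c, d. That is one component of size 3.
Starting from b we can reach b, e, f. That is one component of size 3.
The largest has 3 vertices.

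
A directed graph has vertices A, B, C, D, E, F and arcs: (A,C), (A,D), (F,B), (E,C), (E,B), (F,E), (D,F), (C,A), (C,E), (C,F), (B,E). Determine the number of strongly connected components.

1

{A, B, C, D, E, F} are all mutually reachable — one SCC of size 6.
That gives 1 strongly connected component.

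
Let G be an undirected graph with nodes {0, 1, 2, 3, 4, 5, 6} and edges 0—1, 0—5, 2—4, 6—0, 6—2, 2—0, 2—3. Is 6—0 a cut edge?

No

After removing 6—0, the path 6-2-0 still connects them, so the edge is not a bridge.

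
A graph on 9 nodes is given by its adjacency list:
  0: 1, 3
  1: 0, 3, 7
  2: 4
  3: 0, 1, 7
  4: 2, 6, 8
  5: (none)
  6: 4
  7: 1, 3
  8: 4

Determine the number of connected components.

3

5 is isolated — a component by itself.
Starting from 2 we can reach 2, 4, 6, 8. That is one component of size 4.
Starting from 0 we can reach 0, 1, 3, 7. That is one component of size 4.
Total: 3 components.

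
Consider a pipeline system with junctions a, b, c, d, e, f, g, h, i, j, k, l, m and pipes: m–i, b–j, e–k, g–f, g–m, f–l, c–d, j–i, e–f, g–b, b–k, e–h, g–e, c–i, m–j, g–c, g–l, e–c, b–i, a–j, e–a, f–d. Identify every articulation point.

e

Removing e increases the component count from 1 to 2, so e is a cut vertex.
By contrast removing i leaves 1 component; it is not a cut vertex. No other vertex is a cut vertex either.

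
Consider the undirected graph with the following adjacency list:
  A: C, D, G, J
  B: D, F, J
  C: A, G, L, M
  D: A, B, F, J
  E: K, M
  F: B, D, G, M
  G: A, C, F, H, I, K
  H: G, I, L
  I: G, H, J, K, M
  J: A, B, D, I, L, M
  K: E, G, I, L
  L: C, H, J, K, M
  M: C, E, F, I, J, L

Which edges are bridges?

none

The edges on the cycle M-I-G-H-L-C-M are not bridges since each lies on that cycle.
Every edge lies on some cycle, so there are no bridges.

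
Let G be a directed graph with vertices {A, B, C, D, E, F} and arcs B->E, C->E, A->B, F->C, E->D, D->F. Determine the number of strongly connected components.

3

{C, D, E, F} are all mutually reachable — one SCC of size 4.
{A} is an SCC by itself.
{B} is an SCC by itself.
That gives 3 strongly connected components.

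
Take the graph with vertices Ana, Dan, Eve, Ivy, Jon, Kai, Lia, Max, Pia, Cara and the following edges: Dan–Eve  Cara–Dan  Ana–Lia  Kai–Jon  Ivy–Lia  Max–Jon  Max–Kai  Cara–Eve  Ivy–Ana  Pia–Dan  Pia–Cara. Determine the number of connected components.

Starting from Jon we can reach Jon, Kai, Max. That is one component of size 3.
Starting from Ana we can reach Ana, Ivy, Lia. That is one component of size 3.
Starting from Dan we can reach Dan, Eve, Pia, Cara. That is one component of size 4.
Total: 3 components.

3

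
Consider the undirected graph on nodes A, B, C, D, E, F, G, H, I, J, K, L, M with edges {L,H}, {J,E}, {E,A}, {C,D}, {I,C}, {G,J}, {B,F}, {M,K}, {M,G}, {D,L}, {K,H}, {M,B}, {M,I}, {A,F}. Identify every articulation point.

Removing M increases the component count from 1 to 2, so M is a cut vertex.
By contrast removing H leaves 1 component; it is not a cut vertex. No other vertex is a cut vertex either.

M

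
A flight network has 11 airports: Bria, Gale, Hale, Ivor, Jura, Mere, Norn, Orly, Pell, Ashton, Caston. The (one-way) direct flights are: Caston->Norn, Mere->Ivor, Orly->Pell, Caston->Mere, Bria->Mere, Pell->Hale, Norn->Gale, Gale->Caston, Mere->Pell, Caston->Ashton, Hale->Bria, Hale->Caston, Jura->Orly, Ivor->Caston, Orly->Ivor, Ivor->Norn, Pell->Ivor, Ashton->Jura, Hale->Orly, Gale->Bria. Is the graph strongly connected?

Yes

From Pell we can reach every vertex (Bria, Gale, Hale, Ivor, Jura, Mere, Norn, Orly, Pell, Ashton, Caston), and every vertex can reach Pell (Bria, Gale, Hale, Ivor, Jura, Mere, Norn, Orly, Pell, Ashton, Caston). So the whole graph is one strongly connected component.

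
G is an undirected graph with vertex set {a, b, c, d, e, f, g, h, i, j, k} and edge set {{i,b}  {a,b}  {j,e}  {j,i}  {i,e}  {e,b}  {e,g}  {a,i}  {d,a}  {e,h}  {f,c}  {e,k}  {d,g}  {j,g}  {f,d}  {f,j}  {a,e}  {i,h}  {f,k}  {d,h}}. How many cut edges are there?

The edges on the cycle f-d-a-i-e-k-f are not bridges since each lies on that cycle.
But removing f - c disconnects f from c — this is a bridge.

1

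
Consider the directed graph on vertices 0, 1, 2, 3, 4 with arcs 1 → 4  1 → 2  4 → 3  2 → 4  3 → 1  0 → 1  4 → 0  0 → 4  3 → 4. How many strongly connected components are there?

{0, 1, 2, 3, 4} are all mutually reachable — one SCC of size 5.
That gives 1 strongly connected component.

1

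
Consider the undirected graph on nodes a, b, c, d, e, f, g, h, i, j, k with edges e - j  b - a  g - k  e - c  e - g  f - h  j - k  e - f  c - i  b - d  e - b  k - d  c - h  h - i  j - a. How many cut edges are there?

0

The edges on the cycle e-g-k-d-b-e are not bridges since each lies on that cycle.
Every edge lies on some cycle, so there are no bridges.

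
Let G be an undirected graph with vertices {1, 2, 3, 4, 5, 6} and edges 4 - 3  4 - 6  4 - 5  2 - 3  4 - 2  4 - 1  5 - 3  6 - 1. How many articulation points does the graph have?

Removing 4 increases the component count from 1 to 2, so 4 is a cut vertex.
By contrast removing 3 leaves 1 component; it is not a cut vertex. No other vertex is a cut vertex either.

1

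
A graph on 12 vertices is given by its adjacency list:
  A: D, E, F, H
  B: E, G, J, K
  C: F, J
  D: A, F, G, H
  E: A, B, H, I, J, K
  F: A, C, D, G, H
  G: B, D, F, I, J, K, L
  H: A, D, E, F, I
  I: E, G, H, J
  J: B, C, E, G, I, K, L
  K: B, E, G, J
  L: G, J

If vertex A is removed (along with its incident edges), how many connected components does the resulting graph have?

With A gone, the remaining components are: {B, C, D, E, F, G, H, I, J, K, L}.
That is 1 component.

1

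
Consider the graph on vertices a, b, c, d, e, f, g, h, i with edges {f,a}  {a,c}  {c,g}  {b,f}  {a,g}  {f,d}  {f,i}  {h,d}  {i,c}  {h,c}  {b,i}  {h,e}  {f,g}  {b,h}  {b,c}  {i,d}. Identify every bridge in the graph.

The edges on the cycle b-h-d-i-b are not bridges since each lies on that cycle.
But removing e-h disconnects e from h — this is a bridge.

e-h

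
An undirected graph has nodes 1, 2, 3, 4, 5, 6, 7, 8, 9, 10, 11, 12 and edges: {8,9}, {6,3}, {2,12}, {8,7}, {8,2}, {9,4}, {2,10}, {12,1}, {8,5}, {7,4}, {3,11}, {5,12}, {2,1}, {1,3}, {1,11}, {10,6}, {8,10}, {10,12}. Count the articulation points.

Removing 8 increases the component count from 1 to 2, so 8 is a cut vertex.
By contrast removing 9 leaves 1 component; it is not a cut vertex. No other vertex is a cut vertex either.

1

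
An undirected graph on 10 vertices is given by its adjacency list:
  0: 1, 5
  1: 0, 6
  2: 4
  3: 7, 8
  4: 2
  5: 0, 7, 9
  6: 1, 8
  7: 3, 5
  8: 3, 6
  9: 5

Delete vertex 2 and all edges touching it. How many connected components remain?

With 2 gone, the remaining components are: {4}; {0, 1, 3, 5, 6, 7, 8, 9}.
That is 2 components.

2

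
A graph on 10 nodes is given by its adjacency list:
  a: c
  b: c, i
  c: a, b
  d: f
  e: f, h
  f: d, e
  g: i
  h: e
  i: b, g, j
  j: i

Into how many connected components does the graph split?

Starting from d we can reach d, e, f, h. That is one component of size 4.
Starting from a we can reach a, b, c, g, i, j. That is one component of size 6.
Total: 2 components.

2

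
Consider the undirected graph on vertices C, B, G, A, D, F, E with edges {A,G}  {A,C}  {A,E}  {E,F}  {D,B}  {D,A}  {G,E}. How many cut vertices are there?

3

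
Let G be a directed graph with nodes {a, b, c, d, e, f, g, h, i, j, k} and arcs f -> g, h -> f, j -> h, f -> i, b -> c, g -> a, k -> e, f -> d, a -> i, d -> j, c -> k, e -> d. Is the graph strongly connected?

There is no directed path from k to b, so the graph is not strongly connected.

No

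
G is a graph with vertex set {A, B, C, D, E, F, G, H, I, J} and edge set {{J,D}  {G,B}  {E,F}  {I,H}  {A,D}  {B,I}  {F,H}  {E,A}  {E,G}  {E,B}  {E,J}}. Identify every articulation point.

E

Removing E increases the component count from 2 to 3, so E is a cut vertex.
By contrast removing D leaves 2 components; it is not a cut vertex. No other vertex is a cut vertex either.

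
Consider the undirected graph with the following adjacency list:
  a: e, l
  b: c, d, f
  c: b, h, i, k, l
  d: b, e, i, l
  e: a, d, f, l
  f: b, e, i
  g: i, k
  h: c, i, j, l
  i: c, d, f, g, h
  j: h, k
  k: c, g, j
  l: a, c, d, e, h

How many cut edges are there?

0

The edges on the cycle h-i-f-e-d-l-c-h are not bridges since each lies on that cycle.
Every edge lies on some cycle, so there are no bridges.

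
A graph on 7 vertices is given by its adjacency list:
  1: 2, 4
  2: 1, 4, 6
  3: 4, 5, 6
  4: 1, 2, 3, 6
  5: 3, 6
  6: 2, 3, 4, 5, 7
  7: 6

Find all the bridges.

6-7

The edges on the cycle 6-4-1-2-6 are not bridges since each lies on that cycle.
But removing 6-7 disconnects 6 from 7 — this is a bridge.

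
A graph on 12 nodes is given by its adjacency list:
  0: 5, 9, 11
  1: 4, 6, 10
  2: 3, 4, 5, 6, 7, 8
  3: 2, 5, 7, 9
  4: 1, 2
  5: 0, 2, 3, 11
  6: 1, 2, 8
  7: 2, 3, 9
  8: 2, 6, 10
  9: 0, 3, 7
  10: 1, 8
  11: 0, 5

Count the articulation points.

Removing 2 increases the component count from 1 to 2, so 2 is a cut vertex.
By contrast removing 1 leaves 1 component; it is not a cut vertex. No other vertex is a cut vertex either.

1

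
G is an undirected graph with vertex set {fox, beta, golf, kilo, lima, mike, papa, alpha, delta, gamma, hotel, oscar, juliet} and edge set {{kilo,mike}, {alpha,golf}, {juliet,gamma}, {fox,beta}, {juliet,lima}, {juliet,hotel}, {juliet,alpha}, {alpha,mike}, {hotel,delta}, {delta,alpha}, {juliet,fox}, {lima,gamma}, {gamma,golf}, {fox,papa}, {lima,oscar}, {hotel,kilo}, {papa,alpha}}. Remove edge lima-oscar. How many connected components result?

Before removal there is 1 component.
lima-oscar is a bridge — removing it separates lima's side from oscar's side.
After removal: 2 components.

2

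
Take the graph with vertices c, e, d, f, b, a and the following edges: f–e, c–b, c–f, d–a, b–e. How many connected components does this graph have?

2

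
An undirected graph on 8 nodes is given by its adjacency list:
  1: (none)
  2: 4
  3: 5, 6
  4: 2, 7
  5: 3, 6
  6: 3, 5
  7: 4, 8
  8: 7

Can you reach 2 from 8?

From 8 we can reach 2, 4, 7, 8, which includes 2.

Yes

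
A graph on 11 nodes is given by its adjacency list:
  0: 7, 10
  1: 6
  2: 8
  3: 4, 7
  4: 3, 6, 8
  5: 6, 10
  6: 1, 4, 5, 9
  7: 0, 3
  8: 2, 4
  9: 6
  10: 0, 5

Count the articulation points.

3

Removing 4 increases the component count from 1 to 2, so 4 is a cut vertex.
Removing 6 increases the component count from 1 to 3, so 6 is a cut vertex.
Removing 8 increases the component count from 1 to 2, so 8 is a cut vertex.
By contrast removing 10 leaves 1 component; it is not a cut vertex. No other vertex is a cut vertex either.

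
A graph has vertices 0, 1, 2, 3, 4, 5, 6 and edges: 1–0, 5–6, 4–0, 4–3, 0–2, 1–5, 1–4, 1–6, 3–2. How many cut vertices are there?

1

Removing 1 increases the component count from 1 to 2, so 1 is a cut vertex.
By contrast removing 6 leaves 1 component; it is not a cut vertex. No other vertex is a cut vertex either.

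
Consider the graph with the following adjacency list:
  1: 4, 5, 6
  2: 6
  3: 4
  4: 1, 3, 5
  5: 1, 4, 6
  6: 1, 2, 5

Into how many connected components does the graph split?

1

Starting from 1 we can reach 1, 2, 3, 4, 5, 6. That is one component of size 6.
Total: 1 component.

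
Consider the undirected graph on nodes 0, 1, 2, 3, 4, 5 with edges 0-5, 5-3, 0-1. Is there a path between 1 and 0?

From 1 we can reach 0, 1, 3, 5, which includes 0.

Yes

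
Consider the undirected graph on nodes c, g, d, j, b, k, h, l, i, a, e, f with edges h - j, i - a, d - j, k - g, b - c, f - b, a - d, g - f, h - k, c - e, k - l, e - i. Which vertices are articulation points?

k

Removing k increases the component count from 1 to 2, so k is a cut vertex.
By contrast removing b leaves 1 component; it is not a cut vertex. No other vertex is a cut vertex either.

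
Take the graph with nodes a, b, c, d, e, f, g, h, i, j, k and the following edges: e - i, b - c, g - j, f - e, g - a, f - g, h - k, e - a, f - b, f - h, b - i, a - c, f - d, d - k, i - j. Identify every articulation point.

Removing f increases the component count from 1 to 2, so f is a cut vertex.
By contrast removing e leaves 1 component; it is not a cut vertex. No other vertex is a cut vertex either.

f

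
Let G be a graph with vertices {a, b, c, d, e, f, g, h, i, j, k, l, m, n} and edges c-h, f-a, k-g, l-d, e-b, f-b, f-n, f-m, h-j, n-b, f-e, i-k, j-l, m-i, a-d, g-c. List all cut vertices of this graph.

f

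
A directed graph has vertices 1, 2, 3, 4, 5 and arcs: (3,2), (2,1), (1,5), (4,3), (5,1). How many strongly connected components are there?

{1, 5} are all mutually reachable — one SCC of size 2.
{4} is an SCC by itself.
{3} is an SCC by itself.
{2} is an SCC by itself.
That gives 4 strongly connected components.

4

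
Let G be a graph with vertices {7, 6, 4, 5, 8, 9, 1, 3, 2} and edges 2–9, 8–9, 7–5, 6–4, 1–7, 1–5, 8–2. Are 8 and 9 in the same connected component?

Yes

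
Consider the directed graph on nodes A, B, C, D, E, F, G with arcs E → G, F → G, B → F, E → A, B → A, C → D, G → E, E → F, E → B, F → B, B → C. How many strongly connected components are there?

4

{B, E, F, G} are all mutually reachable — one SCC of size 4.
{C} is an SCC by itself.
{A} is an SCC by itself.
{D} is an SCC by itself.
That gives 4 strongly connected components.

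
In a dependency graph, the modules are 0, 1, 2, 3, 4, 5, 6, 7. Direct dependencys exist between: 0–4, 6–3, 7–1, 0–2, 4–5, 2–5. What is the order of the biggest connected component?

4

Starting from 1 we can reach 1, 7. That is one component of size 2.
Starting from 3 we can reach 3, 6. That is one component of size 2.
Starting from 0 we can reach 0, 2, 4, 5. That is one component of size 4.
The largest has 4 vertices.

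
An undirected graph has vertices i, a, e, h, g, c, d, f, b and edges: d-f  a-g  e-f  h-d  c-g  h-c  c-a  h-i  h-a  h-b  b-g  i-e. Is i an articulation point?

Deleting i leaves 1 component (was 1) (its neighbors e, h remain connected to each other), so i is not a cut vertex.

No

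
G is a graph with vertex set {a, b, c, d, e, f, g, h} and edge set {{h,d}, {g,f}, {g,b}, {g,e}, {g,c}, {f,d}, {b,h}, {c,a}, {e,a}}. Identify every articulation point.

g

Removing g increases the component count from 1 to 2, so g is a cut vertex.
By contrast removing h leaves 1 component; it is not a cut vertex. No other vertex is a cut vertex either.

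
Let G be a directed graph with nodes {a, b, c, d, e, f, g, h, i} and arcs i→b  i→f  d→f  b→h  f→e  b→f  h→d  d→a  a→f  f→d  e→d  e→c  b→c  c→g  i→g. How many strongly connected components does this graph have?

{a, d, e, f} are all mutually reachable — one SCC of size 4.
{b} is an SCC by itself.
{c} is an SCC by itself.
{i} is an SCC by itself.
{g} is an SCC by itself.
(and 1 more singleton SCC)
That gives 6 strongly connected components.

6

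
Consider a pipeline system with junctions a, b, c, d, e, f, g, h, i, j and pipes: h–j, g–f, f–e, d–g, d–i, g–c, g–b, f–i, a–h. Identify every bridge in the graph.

The edges on the cycle d-g-f-i-d are not bridges since each lies on that cycle.
But removing g–c disconnects g from c; removing h–j disconnects h from j; removing f–e disconnects f from e; removing h–a disconnects h from a — these are bridges.
In total 5 edges are bridges.

a-h, b-g, c-g, e-f, h-j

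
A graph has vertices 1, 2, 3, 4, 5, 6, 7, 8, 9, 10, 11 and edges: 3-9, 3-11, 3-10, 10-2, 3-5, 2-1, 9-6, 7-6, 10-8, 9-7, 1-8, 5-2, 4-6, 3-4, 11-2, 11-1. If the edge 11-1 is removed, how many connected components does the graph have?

1

11 and 1 are still connected via 11-2-1, so the component count stays at 1.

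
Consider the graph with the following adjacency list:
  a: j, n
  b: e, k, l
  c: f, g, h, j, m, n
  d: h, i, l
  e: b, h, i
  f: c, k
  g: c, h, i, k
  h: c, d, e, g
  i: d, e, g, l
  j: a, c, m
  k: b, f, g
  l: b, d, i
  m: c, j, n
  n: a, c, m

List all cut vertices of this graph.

c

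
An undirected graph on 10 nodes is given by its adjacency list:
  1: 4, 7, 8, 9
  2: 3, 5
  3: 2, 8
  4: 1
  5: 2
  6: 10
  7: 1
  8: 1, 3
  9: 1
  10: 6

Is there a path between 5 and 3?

From 5 we can reach 1, 2, 3, 4, 5, 7, 8, 9, which includes 3.

Yes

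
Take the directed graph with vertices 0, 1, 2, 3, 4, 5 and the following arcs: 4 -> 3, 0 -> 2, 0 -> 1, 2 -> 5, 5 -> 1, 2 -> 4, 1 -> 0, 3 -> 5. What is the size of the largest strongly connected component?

{0, 1, 2, 3, 4, 5} are all mutually reachable — one SCC of size 6.
The largest has 6 vertices.

6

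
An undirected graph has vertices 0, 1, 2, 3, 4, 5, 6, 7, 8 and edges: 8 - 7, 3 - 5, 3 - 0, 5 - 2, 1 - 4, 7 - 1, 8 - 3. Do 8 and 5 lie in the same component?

Yes

From 8 we can reach 0, 1, 2, 3, 4, 5, 7, 8, which includes 5.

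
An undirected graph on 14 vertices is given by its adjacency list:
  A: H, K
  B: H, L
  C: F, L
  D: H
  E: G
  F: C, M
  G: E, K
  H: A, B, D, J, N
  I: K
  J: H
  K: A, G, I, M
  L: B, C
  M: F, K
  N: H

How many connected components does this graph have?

Starting from A we can reach A, B, C, D, E, F, G, H, I, J, K, L, M, N. That is one component of size 14.
Total: 1 component.

1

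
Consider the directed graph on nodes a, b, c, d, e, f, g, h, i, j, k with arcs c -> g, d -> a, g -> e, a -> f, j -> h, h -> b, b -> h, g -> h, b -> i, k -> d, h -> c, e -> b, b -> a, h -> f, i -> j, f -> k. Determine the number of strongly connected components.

2

{b, c, e, g, h, i, j} are all mutually reachable — one SCC of size 7.
{a, d, f, k} are all mutually reachable — one SCC of size 4.
That gives 2 strongly connected components.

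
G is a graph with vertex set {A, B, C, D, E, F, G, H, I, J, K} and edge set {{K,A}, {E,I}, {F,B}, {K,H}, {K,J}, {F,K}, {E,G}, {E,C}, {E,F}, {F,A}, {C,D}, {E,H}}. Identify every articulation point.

C, E, F, K

Removing C increases the component count from 1 to 2, so C is a cut vertex.
Removing E increases the component count from 1 to 4, so E is a cut vertex.
Removing F increases the component count from 1 to 2, so F is a cut vertex.
Likewise K is a cut vertex.
By contrast removing B leaves 1 component; it is not a cut vertex. No other vertex is a cut vertex either.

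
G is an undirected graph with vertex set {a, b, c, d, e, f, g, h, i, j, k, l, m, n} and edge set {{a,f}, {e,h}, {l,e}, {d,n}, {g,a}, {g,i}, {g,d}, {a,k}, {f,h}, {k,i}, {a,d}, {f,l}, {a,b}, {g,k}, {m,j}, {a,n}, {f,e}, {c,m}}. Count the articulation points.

3

Removing a increases the component count from 2 to 4, so a is a cut vertex.
Removing f increases the component count from 2 to 3, so f is a cut vertex.
Removing m increases the component count from 2 to 3, so m is a cut vertex.
By contrast removing n leaves 2 components; it is not a cut vertex. No other vertex is a cut vertex either.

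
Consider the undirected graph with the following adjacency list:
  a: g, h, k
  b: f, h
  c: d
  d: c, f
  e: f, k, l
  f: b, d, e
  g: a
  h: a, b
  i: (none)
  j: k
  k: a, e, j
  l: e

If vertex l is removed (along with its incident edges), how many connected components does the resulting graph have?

2

With l gone, the remaining components are: {i}; {a, b, c, d, e, f, g, h, j, k}.
That is 2 components.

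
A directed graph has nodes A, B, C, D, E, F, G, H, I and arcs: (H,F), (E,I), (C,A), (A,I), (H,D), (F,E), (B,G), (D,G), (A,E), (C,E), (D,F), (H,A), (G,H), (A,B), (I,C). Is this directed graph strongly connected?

Yes

From C we can reach every vertex (A, B, C, D, E, F, G, H, I), and every vertex can reach C (A, B, C, D, E, F, G, H, I). So the whole graph is one strongly connected component.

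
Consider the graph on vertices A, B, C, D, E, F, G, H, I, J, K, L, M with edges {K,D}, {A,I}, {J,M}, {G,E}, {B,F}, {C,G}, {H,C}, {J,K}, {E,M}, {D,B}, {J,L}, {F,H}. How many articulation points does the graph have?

1

Removing J increases the component count from 2 to 3, so J is a cut vertex.
By contrast removing B leaves 2 components; it is not a cut vertex. No other vertex is a cut vertex either.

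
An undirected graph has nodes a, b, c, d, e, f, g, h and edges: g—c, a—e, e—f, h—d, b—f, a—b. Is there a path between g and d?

The component containing g is {c, g}, and d is not in it.

No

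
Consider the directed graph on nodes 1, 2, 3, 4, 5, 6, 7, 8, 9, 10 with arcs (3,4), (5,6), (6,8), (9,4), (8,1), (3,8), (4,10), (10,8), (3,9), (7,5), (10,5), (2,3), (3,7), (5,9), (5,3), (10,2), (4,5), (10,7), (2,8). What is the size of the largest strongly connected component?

{2, 3, 4, 5, 7, 9, 10} are all mutually reachable — one SCC of size 7.
{8} is an SCC by itself.
{6} is an SCC by itself.
{1} is an SCC by itself.
The largest has 7 vertices.

7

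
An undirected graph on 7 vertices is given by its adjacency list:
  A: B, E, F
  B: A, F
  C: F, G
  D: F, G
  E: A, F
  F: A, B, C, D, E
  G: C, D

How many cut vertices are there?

1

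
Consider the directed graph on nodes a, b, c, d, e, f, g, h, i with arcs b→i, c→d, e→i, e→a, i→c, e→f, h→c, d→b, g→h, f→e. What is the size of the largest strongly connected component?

4

{b, c, d, i} are all mutually reachable — one SCC of size 4.
{e, f} are all mutually reachable — one SCC of size 2.
{a} is an SCC by itself.
{h} is an SCC by itself.
{g} is an SCC by itself.
The largest has 4 vertices.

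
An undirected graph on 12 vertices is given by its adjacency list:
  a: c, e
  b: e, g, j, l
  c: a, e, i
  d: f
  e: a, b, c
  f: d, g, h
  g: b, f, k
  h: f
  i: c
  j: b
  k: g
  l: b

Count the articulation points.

Removing b increases the component count from 1 to 4, so b is a cut vertex.
Removing c increases the component count from 1 to 2, so c is a cut vertex.
Removing e increases the component count from 1 to 2, so e is a cut vertex.
Likewise f, g are cut vertices.
By contrast removing l leaves 1 component; it is not a cut vertex. No other vertex is a cut vertex either.

5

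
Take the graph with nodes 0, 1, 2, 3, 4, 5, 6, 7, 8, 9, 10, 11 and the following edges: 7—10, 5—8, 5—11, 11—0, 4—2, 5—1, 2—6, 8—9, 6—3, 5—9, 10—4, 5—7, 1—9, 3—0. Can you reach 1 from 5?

From 5 we can reach 0, 1, 2, 3, 4, 5, 6, 7, 8, 9, 10, 11, which includes 1.

Yes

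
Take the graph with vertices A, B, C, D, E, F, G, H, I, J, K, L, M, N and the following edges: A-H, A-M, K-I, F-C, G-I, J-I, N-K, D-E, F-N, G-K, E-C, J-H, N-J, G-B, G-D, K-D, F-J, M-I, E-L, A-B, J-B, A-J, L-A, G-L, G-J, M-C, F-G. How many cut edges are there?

0

The edges on the cycle F-G-D-E-C-F are not bridges since each lies on that cycle.
Every edge lies on some cycle, so there are no bridges.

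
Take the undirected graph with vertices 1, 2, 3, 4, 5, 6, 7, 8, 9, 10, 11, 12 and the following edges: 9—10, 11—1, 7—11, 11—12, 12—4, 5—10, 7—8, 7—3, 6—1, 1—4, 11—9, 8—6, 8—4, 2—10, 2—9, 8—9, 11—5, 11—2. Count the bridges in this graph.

The edges on the cycle 11-12-4-1-11 are not bridges since each lies on that cycle.
But removing 7—3 disconnects 7 from 3 — this is a bridge.

1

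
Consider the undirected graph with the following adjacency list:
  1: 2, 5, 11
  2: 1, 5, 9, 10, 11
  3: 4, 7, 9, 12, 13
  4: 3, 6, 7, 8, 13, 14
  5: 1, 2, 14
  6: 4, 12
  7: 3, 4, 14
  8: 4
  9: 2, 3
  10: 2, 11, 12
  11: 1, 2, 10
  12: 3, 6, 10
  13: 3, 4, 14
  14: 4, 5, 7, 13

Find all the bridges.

4-8

The edges on the cycle 3-9-2-1-5-14-4-3 are not bridges since each lies on that cycle.
But removing 8-4 disconnects 8 from 4 — this is a bridge.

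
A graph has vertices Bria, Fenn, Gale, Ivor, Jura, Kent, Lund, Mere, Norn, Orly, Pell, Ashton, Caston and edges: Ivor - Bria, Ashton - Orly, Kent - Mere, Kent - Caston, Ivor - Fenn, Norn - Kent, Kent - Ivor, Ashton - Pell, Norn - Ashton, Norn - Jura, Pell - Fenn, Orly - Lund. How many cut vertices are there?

5

Removing Ivor increases the component count from 2 to 3, so Ivor is a cut vertex.
Removing Kent increases the component count from 2 to 4, so Kent is a cut vertex.
Removing Norn increases the component count from 2 to 3, so Norn is a cut vertex.
Likewise Orly, Ashton are cut vertices.
By contrast removing Bria leaves 2 components; it is not a cut vertex. No other vertex is a cut vertex either.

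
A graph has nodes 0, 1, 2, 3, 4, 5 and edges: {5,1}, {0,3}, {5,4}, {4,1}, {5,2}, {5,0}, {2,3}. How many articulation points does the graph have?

Removing 5 increases the component count from 1 to 2, so 5 is a cut vertex.
By contrast removing 1 leaves 1 component; it is not a cut vertex. No other vertex is a cut vertex either.

1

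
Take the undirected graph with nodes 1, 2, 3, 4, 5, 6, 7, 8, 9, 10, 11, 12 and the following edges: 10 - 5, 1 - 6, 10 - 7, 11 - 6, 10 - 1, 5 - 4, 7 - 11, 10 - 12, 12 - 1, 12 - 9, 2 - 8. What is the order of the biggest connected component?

9

3 is isolated — a component by itself.
Starting from 2 we can reach 2, 8. That is one component of size 2.
Starting from 1 we can reach 1, 4, 5, 6, 7, 9, 10, 11, 12. That is one component of size 9.
The largest has 9 vertices.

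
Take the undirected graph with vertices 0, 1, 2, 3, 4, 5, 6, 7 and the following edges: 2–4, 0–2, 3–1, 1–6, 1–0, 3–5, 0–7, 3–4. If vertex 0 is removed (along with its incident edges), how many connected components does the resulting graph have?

2

With 0 gone, the remaining components are: {7}; {1, 2, 3, 4, 5, 6}.
That is 2 components.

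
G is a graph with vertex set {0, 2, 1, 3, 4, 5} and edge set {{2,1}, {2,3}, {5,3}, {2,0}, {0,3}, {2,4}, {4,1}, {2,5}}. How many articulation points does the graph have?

1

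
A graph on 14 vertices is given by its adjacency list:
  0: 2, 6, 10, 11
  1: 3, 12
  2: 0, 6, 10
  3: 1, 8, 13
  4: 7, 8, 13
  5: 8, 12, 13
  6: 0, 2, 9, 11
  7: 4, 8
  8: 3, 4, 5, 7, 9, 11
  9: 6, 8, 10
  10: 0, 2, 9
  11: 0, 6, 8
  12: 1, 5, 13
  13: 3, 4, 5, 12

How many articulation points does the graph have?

1

Removing 8 increases the component count from 1 to 2, so 8 is a cut vertex.
By contrast removing 9 leaves 1 component; it is not a cut vertex. No other vertex is a cut vertex either.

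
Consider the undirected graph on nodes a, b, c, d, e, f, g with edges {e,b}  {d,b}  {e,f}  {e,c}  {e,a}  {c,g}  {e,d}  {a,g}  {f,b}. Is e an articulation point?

Deleting e raises the number of components from 1 to 2, so e is a cut vertex.

Yes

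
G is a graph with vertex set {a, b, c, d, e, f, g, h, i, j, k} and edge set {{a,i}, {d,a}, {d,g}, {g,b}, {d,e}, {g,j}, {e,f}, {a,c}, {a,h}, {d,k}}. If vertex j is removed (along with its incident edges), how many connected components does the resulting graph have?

With j gone, the remaining components are: {a, b, c, d, e, f, g, h, i, k}.
That is 1 component.

1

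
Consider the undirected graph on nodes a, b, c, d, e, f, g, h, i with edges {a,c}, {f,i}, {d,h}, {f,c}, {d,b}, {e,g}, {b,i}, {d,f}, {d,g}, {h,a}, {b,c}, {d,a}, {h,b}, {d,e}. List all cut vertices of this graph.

Removing d increases the component count from 1 to 2, so d is a cut vertex.
By contrast removing i leaves 1 component; it is not a cut vertex. No other vertex is a cut vertex either.

d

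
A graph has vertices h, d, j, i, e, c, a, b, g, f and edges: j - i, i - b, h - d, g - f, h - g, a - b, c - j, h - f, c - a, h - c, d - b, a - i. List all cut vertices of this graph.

Removing h increases the component count from 2 to 3, so h is a cut vertex.
By contrast removing j leaves 2 components; it is not a cut vertex. No other vertex is a cut vertex either.

h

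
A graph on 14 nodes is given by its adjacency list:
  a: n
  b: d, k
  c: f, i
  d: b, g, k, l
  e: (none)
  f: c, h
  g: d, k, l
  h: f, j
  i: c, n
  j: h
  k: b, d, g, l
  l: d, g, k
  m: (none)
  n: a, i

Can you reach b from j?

The component containing j is {a, c, f, h, i, j, n}, and b is not in it.

No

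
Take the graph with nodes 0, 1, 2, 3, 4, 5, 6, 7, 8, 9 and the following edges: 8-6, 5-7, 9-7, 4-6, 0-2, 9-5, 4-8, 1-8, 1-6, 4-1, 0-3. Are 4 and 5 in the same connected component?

No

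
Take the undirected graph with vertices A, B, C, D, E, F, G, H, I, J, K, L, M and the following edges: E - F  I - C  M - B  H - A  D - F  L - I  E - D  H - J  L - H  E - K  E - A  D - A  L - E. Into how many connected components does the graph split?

G is isolated — a component by itself.
Starting from B we can reach B, M. That is one component of size 2.
Starting from A we can reach A, C, D, E, F, H, I, J, K, L. That is one component of size 10.
Total: 3 components.

3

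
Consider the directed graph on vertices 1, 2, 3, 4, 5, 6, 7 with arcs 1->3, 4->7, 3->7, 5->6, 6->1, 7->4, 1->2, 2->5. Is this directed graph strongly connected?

No

There is no directed path from 7 to 5, so the graph is not strongly connected.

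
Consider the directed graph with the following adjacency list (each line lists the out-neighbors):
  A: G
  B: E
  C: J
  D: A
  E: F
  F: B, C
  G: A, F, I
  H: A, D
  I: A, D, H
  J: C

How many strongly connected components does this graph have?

3

{A, D, G, H, I} are all mutually reachable — one SCC of size 5.
{B, E, F} are all mutually reachable — one SCC of size 3.
{C, J} are all mutually reachable — one SCC of size 2.
That gives 3 strongly connected components.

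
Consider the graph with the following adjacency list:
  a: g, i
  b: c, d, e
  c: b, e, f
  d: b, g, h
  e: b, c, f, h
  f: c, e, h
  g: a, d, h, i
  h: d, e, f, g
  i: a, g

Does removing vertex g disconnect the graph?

Yes

Deleting g raises the number of components from 1 to 2, so g is a cut vertex.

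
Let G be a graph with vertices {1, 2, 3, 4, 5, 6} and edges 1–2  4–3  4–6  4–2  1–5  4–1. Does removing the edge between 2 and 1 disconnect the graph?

No

After removing 2–1, the path 2-4-1 still connects them, so the edge is not a bridge.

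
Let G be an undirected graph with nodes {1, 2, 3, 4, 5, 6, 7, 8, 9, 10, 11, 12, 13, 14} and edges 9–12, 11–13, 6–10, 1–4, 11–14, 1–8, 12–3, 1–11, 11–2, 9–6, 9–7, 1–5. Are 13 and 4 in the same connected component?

From 13 we can reach 1, 2, 4, 5, 8, 11, 13, 14, which includes 4.

Yes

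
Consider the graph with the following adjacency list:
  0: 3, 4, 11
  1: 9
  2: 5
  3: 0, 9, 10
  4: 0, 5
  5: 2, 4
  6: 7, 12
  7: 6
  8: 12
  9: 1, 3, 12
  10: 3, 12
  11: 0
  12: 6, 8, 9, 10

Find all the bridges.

0-11, 0-3, 0-4, 1-9, 12-6, 12-8, 2-5, 4-5, 6-7

The edges on the cycle 3-9-12-10-3 are not bridges since each lies on that cycle.
But removing 5-2 disconnects 5 from 2; removing 12-6 disconnects 12 from 6; removing 0-11 disconnects 0 from 11; removing 3-0 disconnects 3 from 0 — these are bridges.
In total 9 edges are bridges.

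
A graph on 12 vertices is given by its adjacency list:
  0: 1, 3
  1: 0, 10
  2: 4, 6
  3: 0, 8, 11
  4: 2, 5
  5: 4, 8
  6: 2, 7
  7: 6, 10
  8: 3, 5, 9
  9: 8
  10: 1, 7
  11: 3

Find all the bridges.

11-3, 8-9

The edges on the cycle 10-7-6-2-4-5-8-3-0-1-10 are not bridges since each lies on that cycle.
But removing 11-3 disconnects 11 from 3; removing 9-8 disconnects 9 from 8 — these are bridges.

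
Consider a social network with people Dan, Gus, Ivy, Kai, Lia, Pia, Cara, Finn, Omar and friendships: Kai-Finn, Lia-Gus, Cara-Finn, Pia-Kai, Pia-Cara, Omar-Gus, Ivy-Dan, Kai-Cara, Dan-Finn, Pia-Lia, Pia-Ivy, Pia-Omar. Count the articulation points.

Removing Pia increases the component count from 1 to 2, so Pia is a cut vertex.
By contrast removing Kai leaves 1 component; it is not a cut vertex. No other vertex is a cut vertex either.

1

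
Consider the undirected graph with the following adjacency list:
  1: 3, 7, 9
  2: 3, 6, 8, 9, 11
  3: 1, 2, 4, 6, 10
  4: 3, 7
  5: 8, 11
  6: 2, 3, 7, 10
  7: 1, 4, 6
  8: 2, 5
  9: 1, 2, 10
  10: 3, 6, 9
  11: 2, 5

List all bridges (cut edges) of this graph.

none

The edges on the cycle 2-11-5-8-2 are not bridges since each lies on that cycle.
Every edge lies on some cycle, so there are no bridges.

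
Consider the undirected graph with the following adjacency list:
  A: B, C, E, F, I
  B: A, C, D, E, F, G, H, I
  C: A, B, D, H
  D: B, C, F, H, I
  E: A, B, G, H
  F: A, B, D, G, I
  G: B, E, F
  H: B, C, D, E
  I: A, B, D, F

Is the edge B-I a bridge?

After removing B-I, the path B-D-I still connects them, so the edge is not a bridge.

No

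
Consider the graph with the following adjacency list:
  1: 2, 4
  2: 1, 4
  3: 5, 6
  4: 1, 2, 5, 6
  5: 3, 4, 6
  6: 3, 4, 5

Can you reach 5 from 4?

Yes

From 4 we can reach 1, 2, 3, 4, 5, 6, which includes 5.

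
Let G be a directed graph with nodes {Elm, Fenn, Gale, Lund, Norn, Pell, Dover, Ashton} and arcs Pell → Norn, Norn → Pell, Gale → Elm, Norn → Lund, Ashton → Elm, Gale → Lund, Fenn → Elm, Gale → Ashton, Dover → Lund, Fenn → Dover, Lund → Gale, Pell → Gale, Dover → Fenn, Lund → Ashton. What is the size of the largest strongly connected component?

{Fenn, Dover} are all mutually reachable — one SCC of size 2.
{Gale, Lund} are all mutually reachable — one SCC of size 2.
{Norn, Pell} are all mutually reachable — one SCC of size 2.
{Elm} is an SCC by itself.
{Ashton} is an SCC by itself.
The largest has 2 vertices.

2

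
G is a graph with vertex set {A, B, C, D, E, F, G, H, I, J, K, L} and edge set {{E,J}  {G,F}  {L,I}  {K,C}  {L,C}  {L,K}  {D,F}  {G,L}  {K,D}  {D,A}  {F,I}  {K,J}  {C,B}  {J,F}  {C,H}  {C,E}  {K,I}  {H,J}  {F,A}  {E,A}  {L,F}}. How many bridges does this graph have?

The edges on the cycle L-K-D-A-F-L are not bridges since each lies on that cycle.
But removing C - B disconnects C from B — this is a bridge.

1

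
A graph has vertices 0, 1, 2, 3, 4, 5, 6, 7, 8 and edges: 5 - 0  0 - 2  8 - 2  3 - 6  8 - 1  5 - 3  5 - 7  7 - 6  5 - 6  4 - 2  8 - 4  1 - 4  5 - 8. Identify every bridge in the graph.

The edges on the cycle 8-1-4-8 are not bridges since each lies on that cycle.
Every edge lies on some cycle, so there are no bridges.

none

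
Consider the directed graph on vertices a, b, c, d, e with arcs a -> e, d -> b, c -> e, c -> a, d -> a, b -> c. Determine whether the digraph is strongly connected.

No

There is no directed path from c to d, so the graph is not strongly connected.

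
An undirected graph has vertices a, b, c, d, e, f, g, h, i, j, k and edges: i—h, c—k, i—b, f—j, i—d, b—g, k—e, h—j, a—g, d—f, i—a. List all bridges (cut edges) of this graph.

The edges on the cycle i-b-g-a-i are not bridges since each lies on that cycle.
But removing c—k disconnects c from k; removing k—e disconnects k from e — these are bridges.

c-k, e-k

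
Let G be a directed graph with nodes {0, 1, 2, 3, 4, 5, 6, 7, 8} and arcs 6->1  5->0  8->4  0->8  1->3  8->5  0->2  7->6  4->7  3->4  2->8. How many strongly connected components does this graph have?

2

{1, 3, 4, 6, 7} are all mutually reachable — one SCC of size 5.
{0, 2, 5, 8} are all mutually reachable — one SCC of size 4.
That gives 2 strongly connected components.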